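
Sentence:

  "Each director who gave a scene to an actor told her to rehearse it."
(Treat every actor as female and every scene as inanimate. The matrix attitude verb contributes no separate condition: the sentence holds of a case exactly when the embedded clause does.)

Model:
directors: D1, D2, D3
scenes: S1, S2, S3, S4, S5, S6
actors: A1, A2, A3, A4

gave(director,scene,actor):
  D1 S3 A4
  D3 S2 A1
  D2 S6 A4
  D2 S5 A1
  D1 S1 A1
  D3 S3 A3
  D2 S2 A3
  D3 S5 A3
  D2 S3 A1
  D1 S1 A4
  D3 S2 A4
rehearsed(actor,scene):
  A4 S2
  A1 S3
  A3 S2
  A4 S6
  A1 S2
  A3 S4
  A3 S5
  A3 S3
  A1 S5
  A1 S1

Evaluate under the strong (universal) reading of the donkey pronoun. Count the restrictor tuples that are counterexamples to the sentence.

2

"her" takes "an actor" as antecedent and "it" takes "a scene"; both are donkey pronouns co-varying with the restrictor.
Strong reading: for every (d,s,a) with gave(d,s,a), rehearsed(a,s).
Restrictor triples: (D1,S1,A1)→rehearsed(A1,S1) ✓  (D1,S1,A4)→rehearsed(A4,S1) ✗  (D1,S3,A4)→rehearsed(A4,S3) ✗  (D2,S2,A3)→rehearsed(A3,S2) ✓  (D2,S3,A1)→rehearsed(A1,S3) ✓  (D2,S5,A1)→rehearsed(A1,S5) ✓  (D2,S6,A4)→rehearsed(A4,S6) ✓  (D3,S2,A1)→rehearsed(A1,S2) ✓  (D3,S2,A4)→rehearsed(A4,S2) ✓  (D3,S3,A3)→rehearsed(A3,S3) ✓  (D3,S5,A3)→rehearsed(A3,S5) ✓
Counterexamples (restrictor triples failing the scope): 2.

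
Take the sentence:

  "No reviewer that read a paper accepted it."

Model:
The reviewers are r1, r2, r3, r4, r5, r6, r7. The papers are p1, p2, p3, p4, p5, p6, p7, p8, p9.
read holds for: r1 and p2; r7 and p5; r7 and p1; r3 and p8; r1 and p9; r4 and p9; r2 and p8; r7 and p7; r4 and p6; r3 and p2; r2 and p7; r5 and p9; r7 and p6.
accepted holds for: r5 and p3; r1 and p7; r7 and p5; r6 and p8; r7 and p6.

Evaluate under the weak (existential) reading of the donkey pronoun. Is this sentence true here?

"it" takes "a paper" as antecedent — a donkey pronoun bound across the clause boundary.
Truth condition: for no (r,p) with read(r,p) does accepted(r,p) hold.
Restrictor pairs — does the scope hold? (r1,p2):fails  (r1,p9):fails  (r2,p7):fails  (r2,p8):fails  (r3,p2):fails  (r3,p8):fails  (r4,p6):fails  (r4,p9):fails  (r5,p9):fails  (r7,p1):fails  (r7,p5):holds  (r7,p6):holds  (r7,p7):fails
Scope holds for 2 pair(s), so the sentence is false.

False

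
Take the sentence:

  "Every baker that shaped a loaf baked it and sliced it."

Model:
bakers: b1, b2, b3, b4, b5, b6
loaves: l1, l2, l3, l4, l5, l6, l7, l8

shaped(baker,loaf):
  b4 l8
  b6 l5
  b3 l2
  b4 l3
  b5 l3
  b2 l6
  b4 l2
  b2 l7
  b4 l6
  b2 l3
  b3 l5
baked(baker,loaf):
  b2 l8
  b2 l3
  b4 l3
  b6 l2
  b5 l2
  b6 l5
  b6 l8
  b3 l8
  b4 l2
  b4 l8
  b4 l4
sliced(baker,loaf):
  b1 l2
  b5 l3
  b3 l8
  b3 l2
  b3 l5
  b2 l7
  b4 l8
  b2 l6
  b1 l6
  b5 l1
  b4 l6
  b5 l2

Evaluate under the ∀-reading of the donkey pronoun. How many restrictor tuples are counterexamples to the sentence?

10

"it" takes "a loaf" as antecedent — a donkey pronoun bound across the clause boundary.
Strong reading: for every (b,l) with shaped(b,l), baked(b,l) ∧ sliced(b,l).
Restrictor pairs: (b2,l3) ✗  (b2,l6) ✗  (b2,l7) ✗  (b3,l2) ✗  (b3,l5) ✗  (b4,l2) ✗  (b4,l3) ✗  (b4,l6) ✗  (b4,l8) ✓  (b5,l3) ✗  (b6,l5) ✗
Counterexamples (restrictor pairs failing the scope): 10.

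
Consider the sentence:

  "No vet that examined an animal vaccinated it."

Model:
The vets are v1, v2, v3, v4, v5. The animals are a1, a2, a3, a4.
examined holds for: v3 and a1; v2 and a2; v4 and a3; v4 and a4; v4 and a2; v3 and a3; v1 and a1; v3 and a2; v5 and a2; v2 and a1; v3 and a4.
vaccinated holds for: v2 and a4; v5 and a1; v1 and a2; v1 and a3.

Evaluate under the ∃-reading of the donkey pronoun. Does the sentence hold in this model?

"it" takes "an animal" as antecedent — a donkey pronoun bound across the clause boundary.
Truth condition: for no (v,a) with examined(v,a) does vaccinated(v,a) hold.
Restrictor pairs — does the scope hold? (v1,a1):fails  (v2,a1):fails  (v2,a2):fails  (v3,a1):fails  (v3,a2):fails  (v3,a3):fails  (v3,a4):fails  (v4,a2):fails  (v4,a3):fails  (v4,a4):fails  (v5,a2):fails
Scope holds for no restrictor pair, so the sentence is true.

True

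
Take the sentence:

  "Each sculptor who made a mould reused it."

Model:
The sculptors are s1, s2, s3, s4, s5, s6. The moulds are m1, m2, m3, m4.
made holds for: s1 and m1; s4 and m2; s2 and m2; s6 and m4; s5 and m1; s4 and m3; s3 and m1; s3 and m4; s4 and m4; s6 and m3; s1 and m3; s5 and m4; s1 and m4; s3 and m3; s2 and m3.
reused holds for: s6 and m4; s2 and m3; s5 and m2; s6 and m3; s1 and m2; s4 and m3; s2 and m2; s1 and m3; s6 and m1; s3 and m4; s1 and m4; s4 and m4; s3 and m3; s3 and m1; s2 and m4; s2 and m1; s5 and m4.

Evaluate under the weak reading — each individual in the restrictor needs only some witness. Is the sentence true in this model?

"it" takes "a mould" as antecedent — a donkey pronoun bound across the clause boundary.
Weak reading: every sculptor s with some made-mould has at least one made-mould m such that reused(s,m).
Per sculptor: s1:✓  s2:✓  s3:✓  s4:✓  s5:✓  s6:✓
Every sculptor in the restrictor has a witness.

True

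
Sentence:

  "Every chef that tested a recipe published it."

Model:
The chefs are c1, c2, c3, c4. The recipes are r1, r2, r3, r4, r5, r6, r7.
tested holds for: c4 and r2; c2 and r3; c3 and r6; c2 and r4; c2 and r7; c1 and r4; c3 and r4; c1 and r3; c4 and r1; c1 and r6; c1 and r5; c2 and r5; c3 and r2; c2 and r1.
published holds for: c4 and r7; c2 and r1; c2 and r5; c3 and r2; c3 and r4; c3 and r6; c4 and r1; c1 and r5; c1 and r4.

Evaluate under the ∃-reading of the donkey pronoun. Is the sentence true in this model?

"it" takes "a recipe" as antecedent — a donkey pronoun bound across the clause boundary.
Weak reading: every chef c with some tested-recipe has at least one tested-recipe r such that published(c,r).
Per chef: c1:✓  c2:✓  c3:✓  c4:✓
Every chef in the restrictor has a witness.

True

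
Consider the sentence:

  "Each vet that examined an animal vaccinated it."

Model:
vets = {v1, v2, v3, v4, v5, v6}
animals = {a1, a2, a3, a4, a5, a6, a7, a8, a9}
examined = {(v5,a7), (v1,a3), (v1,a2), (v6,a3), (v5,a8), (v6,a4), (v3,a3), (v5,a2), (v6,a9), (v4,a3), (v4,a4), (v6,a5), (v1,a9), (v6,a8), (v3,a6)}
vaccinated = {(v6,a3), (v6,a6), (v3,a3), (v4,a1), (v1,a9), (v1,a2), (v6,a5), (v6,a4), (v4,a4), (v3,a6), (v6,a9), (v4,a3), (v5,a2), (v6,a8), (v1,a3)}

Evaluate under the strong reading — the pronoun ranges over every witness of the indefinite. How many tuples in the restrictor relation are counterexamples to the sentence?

"it" takes "an animal" as antecedent — a donkey pronoun bound across the clause boundary.
Strong reading: for every (v,a) with examined(v,a), vaccinated(v,a).
Restrictor pairs: (v1,a2) ✓  (v1,a3) ✓  (v1,a9) ✓  (v3,a3) ✓  (v3,a6) ✓  (v4,a3) ✓  (v4,a4) ✓  (v5,a2) ✓  (v5,a7) ✗  (v5,a8) ✗  (v6,a3) ✓  (v6,a4) ✓  (v6,a5) ✓  (v6,a8) ✓  (v6,a9) ✓
Counterexamples (restrictor pairs failing the scope): 2.

2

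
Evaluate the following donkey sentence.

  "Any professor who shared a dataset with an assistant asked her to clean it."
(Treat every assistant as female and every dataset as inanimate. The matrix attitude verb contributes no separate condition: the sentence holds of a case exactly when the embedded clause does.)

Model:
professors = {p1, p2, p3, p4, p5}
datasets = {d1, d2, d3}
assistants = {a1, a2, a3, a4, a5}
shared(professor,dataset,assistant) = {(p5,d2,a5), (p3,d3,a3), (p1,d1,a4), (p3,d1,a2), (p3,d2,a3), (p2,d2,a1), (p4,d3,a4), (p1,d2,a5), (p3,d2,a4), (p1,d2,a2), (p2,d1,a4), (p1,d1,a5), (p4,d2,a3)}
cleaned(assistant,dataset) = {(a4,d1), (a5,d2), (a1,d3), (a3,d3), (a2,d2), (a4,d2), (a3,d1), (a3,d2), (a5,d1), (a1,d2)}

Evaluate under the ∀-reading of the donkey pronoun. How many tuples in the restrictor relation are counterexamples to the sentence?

2

"her" takes "an assistant" as antecedent and "it" takes "a dataset"; both are donkey pronouns co-varying with the restrictor.
Strong reading: for every (p,d,a) with shared(p,d,a), cleaned(a,d).
Restrictor triples: (p1,d1,a4)→cleaned(a4,d1) ✓  (p1,d1,a5)→cleaned(a5,d1) ✓  (p1,d2,a2)→cleaned(a2,d2) ✓  (p1,d2,a5)→cleaned(a5,d2) ✓  (p2,d1,a4)→cleaned(a4,d1) ✓  (p2,d2,a1)→cleaned(a1,d2) ✓  (p3,d1,a2)→cleaned(a2,d1) ✗  (p3,d2,a3)→cleaned(a3,d2) ✓  (p3,d2,a4)→cleaned(a4,d2) ✓  (p3,d3,a3)→cleaned(a3,d3) ✓  (p4,d2,a3)→cleaned(a3,d2) ✓  (p4,d3,a4)→cleaned(a4,d3) ✗  (p5,d2,a5)→cleaned(a5,d2) ✓
Counterexamples (restrictor triples failing the scope): 2.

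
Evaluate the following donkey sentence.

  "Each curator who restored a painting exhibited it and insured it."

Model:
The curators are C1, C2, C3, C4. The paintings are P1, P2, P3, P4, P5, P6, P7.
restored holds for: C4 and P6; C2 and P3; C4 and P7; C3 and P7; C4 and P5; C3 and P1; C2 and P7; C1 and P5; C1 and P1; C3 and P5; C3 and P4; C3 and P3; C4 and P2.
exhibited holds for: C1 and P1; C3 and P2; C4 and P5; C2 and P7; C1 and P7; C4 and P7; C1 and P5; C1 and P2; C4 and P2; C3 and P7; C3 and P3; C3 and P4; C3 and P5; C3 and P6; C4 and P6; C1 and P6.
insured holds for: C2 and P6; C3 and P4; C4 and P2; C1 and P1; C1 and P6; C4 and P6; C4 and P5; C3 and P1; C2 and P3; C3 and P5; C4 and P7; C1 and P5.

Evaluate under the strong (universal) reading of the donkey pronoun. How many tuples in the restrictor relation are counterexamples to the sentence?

"it" takes "a painting" as antecedent — a donkey pronoun bound across the clause boundary.
Strong reading: for every (c,p) with restored(c,p), exhibited(c,p) ∧ insured(c,p).
Restrictor pairs: (C1,P1) ✓  (C1,P5) ✓  (C2,P3) ✗  (C2,P7) ✗  (C3,P1) ✗  (C3,P3) ✗  (C3,P4) ✓  (C3,P5) ✓  (C3,P7) ✗  (C4,P2) ✓  (C4,P5) ✓  (C4,P6) ✓  (C4,P7) ✓
Counterexamples (restrictor pairs failing the scope): 5.

5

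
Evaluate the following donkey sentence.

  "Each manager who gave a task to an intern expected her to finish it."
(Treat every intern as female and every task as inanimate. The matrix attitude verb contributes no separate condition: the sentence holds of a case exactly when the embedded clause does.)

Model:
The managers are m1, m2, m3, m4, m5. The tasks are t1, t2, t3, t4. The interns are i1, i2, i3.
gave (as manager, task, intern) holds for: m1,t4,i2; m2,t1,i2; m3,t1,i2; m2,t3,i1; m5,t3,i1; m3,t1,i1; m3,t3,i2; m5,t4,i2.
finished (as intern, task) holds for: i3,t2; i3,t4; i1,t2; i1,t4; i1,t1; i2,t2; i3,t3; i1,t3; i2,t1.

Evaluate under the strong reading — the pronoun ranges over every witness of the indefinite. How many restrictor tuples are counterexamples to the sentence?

3

"her" takes "an intern" as antecedent and "it" takes "a task"; both are donkey pronouns co-varying with the restrictor.
Strong reading: for every (m,t,i) with gave(m,t,i), finished(i,t).
Restrictor triples: (m1,t4,i2)→finished(i2,t4) ✗  (m2,t1,i2)→finished(i2,t1) ✓  (m2,t3,i1)→finished(i1,t3) ✓  (m3,t1,i1)→finished(i1,t1) ✓  (m3,t1,i2)→finished(i2,t1) ✓  (m3,t3,i2)→finished(i2,t3) ✗  (m5,t3,i1)→finished(i1,t3) ✓  (m5,t4,i2)→finished(i2,t4) ✗
Counterexamples (restrictor triples failing the scope): 3.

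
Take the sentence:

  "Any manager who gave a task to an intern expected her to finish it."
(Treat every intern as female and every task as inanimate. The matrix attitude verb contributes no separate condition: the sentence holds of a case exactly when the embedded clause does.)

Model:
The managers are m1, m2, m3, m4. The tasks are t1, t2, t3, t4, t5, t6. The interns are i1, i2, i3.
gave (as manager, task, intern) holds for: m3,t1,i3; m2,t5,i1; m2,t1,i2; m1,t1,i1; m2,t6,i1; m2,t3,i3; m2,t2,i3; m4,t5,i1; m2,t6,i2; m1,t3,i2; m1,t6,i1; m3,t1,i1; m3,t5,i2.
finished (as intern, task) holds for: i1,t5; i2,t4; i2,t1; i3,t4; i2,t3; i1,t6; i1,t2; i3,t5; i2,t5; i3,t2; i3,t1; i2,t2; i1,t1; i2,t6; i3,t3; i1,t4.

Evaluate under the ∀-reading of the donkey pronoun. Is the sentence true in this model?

"her" takes "an intern" as antecedent and "it" takes "a task"; both are donkey pronouns co-varying with the restrictor.
Strong reading: for every (m,t,i) with gave(m,t,i), finished(i,t).
Restrictor triples: (m1,t1,i1)→finished(i1,t1) ✓  (m1,t3,i2)→finished(i2,t3) ✓  (m1,t6,i1)→finished(i1,t6) ✓  (m2,t1,i2)→finished(i2,t1) ✓  (m2,t2,i3)→finished(i3,t2) ✓  (m2,t3,i3)→finished(i3,t3) ✓  (m2,t5,i1)→finished(i1,t5) ✓  (m2,t6,i1)→finished(i1,t6) ✓  (m2,t6,i2)→finished(i2,t6) ✓  (m3,t1,i1)→finished(i1,t1) ✓  (m3,t1,i3)→finished(i3,t1) ✓  (m3,t5,i2)→finished(i2,t5) ✓  (m4,t5,i1)→finished(i1,t5) ✓
Every restrictor triple satisfies the scope.

True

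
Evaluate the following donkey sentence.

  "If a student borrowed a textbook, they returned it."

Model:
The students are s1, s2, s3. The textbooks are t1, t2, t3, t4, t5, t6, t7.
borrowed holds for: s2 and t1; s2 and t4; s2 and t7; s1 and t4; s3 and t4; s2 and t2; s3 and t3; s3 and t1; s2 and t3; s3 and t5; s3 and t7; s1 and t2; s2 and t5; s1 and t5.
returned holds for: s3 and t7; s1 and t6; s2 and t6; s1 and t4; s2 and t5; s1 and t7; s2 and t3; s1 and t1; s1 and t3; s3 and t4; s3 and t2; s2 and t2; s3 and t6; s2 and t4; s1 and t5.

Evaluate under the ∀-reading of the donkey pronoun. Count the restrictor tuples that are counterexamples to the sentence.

"it" takes "a textbook" as antecedent — a donkey pronoun bound across the clause boundary.
Strong reading: for every (s,t) with borrowed(s,t), returned(s,t).
Restrictor pairs: (s1,t2) ✗  (s1,t4) ✓  (s1,t5) ✓  (s2,t1) ✗  (s2,t2) ✓  (s2,t3) ✓  (s2,t4) ✓  (s2,t5) ✓  (s2,t7) ✗  (s3,t1) ✗  (s3,t3) ✗  (s3,t4) ✓  (s3,t5) ✗  (s3,t7) ✓
Counterexamples (restrictor pairs failing the scope): 6.

6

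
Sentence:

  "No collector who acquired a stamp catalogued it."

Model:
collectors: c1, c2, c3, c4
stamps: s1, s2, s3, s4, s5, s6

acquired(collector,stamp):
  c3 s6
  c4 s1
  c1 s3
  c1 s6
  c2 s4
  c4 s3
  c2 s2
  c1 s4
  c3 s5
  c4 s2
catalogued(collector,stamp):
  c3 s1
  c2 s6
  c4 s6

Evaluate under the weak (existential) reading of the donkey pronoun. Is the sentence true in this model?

True

"it" takes "a stamp" as antecedent — a donkey pronoun bound across the clause boundary.
Truth condition: for no (c,s) with acquired(c,s) does catalogued(c,s) hold.
Restrictor pairs — does the scope hold? (c1,s3):fails  (c1,s4):fails  (c1,s6):fails  (c2,s2):fails  (c2,s4):fails  (c3,s5):fails  (c3,s6):fails  (c4,s1):fails  (c4,s2):fails  (c4,s3):fails
Scope holds for no restrictor pair, so the sentence is true.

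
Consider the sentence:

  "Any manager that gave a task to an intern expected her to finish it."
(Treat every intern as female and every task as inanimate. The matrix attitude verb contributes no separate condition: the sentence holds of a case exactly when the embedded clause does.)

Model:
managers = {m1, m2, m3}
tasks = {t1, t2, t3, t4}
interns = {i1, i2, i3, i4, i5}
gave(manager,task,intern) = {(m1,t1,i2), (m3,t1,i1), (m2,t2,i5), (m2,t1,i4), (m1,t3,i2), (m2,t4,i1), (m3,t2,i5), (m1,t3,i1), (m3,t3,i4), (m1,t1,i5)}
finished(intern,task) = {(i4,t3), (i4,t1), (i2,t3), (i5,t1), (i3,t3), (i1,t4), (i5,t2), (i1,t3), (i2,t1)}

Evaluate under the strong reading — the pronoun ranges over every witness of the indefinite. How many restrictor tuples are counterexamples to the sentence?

1

"her" takes "an intern" as antecedent and "it" takes "a task"; both are donkey pronouns co-varying with the restrictor.
Strong reading: for every (m,t,i) with gave(m,t,i), finished(i,t).
Restrictor triples: (m1,t1,i2)→finished(i2,t1) ✓  (m1,t1,i5)→finished(i5,t1) ✓  (m1,t3,i1)→finished(i1,t3) ✓  (m1,t3,i2)→finished(i2,t3) ✓  (m2,t1,i4)→finished(i4,t1) ✓  (m2,t2,i5)→finished(i5,t2) ✓  (m2,t4,i1)→finished(i1,t4) ✓  (m3,t1,i1)→finished(i1,t1) ✗  (m3,t2,i5)→finished(i5,t2) ✓  (m3,t3,i4)→finished(i4,t3) ✓
Counterexamples (restrictor triples failing the scope): 1.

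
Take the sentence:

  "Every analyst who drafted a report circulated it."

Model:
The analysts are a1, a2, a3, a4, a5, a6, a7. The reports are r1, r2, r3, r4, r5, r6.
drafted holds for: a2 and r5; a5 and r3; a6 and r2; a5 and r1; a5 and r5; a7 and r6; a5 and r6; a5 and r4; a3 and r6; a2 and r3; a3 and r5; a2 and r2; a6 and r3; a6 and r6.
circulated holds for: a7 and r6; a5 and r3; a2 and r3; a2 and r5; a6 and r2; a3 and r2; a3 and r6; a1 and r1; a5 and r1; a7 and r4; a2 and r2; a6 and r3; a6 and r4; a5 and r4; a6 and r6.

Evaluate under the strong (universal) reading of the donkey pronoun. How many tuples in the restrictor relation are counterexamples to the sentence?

3

"it" takes "a report" as antecedent — a donkey pronoun bound across the clause boundary.
Strong reading: for every (a,r) with drafted(a,r), circulated(a,r).
Restrictor pairs: (a2,r2) ✓  (a2,r3) ✓  (a2,r5) ✓  (a3,r5) ✗  (a3,r6) ✓  (a5,r1) ✓  (a5,r3) ✓  (a5,r4) ✓  (a5,r5) ✗  (a5,r6) ✗  (a6,r2) ✓  (a6,r3) ✓  (a6,r6) ✓  (a7,r6) ✓
Counterexamples (restrictor pairs failing the scope): 3.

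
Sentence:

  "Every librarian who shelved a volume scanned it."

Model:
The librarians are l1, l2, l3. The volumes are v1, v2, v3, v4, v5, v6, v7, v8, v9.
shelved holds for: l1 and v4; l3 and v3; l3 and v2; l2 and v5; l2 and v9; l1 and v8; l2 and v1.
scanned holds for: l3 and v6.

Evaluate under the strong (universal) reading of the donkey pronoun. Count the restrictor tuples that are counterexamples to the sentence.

"it" takes "a volume" as antecedent — a donkey pronoun bound across the clause boundary.
Strong reading: for every (l,v) with shelved(l,v), scanned(l,v).
Restrictor pairs: (l1,v4) ✗  (l1,v8) ✗  (l2,v1) ✗  (l2,v5) ✗  (l2,v9) ✗  (l3,v2) ✗  (l3,v3) ✗
Counterexamples (restrictor pairs failing the scope): 7.

7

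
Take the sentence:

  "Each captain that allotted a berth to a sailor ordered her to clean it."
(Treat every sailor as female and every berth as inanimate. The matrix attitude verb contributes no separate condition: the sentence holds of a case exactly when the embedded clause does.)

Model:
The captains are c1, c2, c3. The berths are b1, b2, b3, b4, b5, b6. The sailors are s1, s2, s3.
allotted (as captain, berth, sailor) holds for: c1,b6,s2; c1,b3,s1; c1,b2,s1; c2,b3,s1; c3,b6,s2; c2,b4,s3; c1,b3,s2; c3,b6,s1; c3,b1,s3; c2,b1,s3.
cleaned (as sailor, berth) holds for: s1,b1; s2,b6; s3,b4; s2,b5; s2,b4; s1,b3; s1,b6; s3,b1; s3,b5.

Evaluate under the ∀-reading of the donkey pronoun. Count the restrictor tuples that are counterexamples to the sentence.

2

"her" takes "a sailor" as antecedent and "it" takes "a berth"; both are donkey pronouns co-varying with the restrictor.
Strong reading: for every (c,b,s) with allotted(c,b,s), cleaned(s,b).
Restrictor triples: (c1,b2,s1)→cleaned(s1,b2) ✗  (c1,b3,s1)→cleaned(s1,b3) ✓  (c1,b3,s2)→cleaned(s2,b3) ✗  (c1,b6,s2)→cleaned(s2,b6) ✓  (c2,b1,s3)→cleaned(s3,b1) ✓  (c2,b3,s1)→cleaned(s1,b3) ✓  (c2,b4,s3)→cleaned(s3,b4) ✓  (c3,b1,s3)→cleaned(s3,b1) ✓  (c3,b6,s1)→cleaned(s1,b6) ✓  (c3,b6,s2)→cleaned(s2,b6) ✓
Counterexamples (restrictor triples failing the scope): 2.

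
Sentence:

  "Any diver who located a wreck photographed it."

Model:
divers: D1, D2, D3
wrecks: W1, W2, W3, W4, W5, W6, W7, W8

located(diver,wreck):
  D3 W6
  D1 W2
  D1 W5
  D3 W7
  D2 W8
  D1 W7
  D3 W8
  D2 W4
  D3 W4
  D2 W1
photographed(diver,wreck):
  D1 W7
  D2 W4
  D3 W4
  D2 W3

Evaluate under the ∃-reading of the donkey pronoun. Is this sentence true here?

True

"it" takes "a wreck" as antecedent — a donkey pronoun bound across the clause boundary.
Weak reading: every diver d with some located-wreck has at least one located-wreck w such that photographed(d,w).
Per diver: D1:✓  D2:✓  D3:✓
Every diver in the restrictor has a witness.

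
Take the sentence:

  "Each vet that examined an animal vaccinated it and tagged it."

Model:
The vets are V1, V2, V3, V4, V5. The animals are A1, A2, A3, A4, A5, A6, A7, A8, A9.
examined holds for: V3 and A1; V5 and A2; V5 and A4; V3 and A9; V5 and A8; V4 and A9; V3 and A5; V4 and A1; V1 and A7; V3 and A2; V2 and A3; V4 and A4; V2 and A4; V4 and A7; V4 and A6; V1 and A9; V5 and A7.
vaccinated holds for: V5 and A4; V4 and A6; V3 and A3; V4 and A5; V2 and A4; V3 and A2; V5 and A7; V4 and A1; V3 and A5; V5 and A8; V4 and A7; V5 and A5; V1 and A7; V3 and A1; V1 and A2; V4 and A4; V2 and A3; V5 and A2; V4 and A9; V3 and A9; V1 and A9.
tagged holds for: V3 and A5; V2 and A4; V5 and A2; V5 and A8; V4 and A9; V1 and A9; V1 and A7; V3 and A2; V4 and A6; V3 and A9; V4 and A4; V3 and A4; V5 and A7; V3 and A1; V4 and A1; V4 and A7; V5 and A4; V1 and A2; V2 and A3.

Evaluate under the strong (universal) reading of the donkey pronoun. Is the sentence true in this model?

True

"it" takes "an animal" as antecedent — a donkey pronoun bound across the clause boundary.
Strong reading: for every (v,a) with examined(v,a), vaccinated(v,a) ∧ tagged(v,a).
Restrictor pairs: (V1,A7) ✓  (V1,A9) ✓  (V2,A3) ✓  (V2,A4) ✓  (V3,A1) ✓  (V3,A2) ✓  (V3,A5) ✓  (V3,A9) ✓  (V4,A1) ✓  (V4,A4) ✓  (V4,A6) ✓  (V4,A7) ✓  (V4,A9) ✓  (V5,A2) ✓  (V5,A4) ✓  (V5,A7) ✓  (V5,A8) ✓
Every restrictor pair satisfies the scope.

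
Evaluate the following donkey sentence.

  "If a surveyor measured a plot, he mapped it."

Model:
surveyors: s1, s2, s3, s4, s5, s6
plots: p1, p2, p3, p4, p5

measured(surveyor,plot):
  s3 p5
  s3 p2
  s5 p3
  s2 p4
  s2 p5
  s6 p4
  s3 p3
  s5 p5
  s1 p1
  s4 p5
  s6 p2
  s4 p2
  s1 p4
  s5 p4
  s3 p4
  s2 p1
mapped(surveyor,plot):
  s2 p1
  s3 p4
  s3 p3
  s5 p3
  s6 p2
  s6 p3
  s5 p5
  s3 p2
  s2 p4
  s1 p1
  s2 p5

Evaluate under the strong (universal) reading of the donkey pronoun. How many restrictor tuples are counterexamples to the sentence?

"it" takes "a plot" as antecedent — a donkey pronoun bound across the clause boundary.
Strong reading: for every (s,p) with measured(s,p), mapped(s,p).
Restrictor pairs: (s1,p1) ✓  (s1,p4) ✗  (s2,p1) ✓  (s2,p4) ✓  (s2,p5) ✓  (s3,p2) ✓  (s3,p3) ✓  (s3,p4) ✓  (s3,p5) ✗  (s4,p2) ✗  (s4,p5) ✗  (s5,p3) ✓  (s5,p4) ✗  (s5,p5) ✓  (s6,p2) ✓  (s6,p4) ✗
Counterexamples (restrictor pairs failing the scope): 6.

6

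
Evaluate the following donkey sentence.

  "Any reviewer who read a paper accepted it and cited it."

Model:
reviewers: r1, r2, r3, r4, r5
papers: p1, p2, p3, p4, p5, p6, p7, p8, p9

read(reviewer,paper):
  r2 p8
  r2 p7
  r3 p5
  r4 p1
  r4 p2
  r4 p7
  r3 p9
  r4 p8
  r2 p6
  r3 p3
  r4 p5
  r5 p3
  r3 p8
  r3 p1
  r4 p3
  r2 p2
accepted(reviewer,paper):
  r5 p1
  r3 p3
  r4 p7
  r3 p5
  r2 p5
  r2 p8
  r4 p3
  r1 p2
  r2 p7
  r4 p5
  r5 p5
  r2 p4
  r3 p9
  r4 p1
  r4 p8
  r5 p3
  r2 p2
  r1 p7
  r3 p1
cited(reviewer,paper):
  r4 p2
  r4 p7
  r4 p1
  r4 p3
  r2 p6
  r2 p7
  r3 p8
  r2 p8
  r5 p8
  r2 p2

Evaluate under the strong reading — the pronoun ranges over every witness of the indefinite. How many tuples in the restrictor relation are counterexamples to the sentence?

"it" takes "a paper" as antecedent — a donkey pronoun bound across the clause boundary.
Strong reading: for every (r,p) with read(r,p), accepted(r,p) ∧ cited(r,p).
Restrictor pairs: (r2,p2) ✓  (r2,p6) ✗  (r2,p7) ✓  (r2,p8) ✓  (r3,p1) ✗  (r3,p3) ✗  (r3,p5) ✗  (r3,p8) ✗  (r3,p9) ✗  (r4,p1) ✓  (r4,p2) ✗  (r4,p3) ✓  (r4,p5) ✗  (r4,p7) ✓  (r4,p8) ✗  (r5,p3) ✗
Counterexamples (restrictor pairs failing the scope): 10.

10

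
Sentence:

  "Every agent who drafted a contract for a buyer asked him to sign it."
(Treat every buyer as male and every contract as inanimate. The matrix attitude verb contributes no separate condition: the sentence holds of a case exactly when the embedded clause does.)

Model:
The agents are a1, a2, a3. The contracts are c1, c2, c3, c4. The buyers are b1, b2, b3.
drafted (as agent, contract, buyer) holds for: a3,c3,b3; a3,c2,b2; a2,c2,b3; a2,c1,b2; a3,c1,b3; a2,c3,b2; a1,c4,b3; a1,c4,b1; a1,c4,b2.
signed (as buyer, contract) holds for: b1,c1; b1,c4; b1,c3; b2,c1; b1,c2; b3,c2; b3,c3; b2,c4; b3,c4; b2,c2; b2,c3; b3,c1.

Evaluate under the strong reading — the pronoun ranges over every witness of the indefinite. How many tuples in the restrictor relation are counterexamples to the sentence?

"him" takes "a buyer" as antecedent and "it" takes "a contract"; both are donkey pronouns co-varying with the restrictor.
Strong reading: for every (a,c,b) with drafted(a,c,b), signed(b,c).
Restrictor triples: (a1,c4,b1)→signed(b1,c4) ✓  (a1,c4,b2)→signed(b2,c4) ✓  (a1,c4,b3)→signed(b3,c4) ✓  (a2,c1,b2)→signed(b2,c1) ✓  (a2,c2,b3)→signed(b3,c2) ✓  (a2,c3,b2)→signed(b2,c3) ✓  (a3,c1,b3)→signed(b3,c1) ✓  (a3,c2,b2)→signed(b2,c2) ✓  (a3,c3,b3)→signed(b3,c3) ✓
Counterexamples (restrictor triples failing the scope): 0.

0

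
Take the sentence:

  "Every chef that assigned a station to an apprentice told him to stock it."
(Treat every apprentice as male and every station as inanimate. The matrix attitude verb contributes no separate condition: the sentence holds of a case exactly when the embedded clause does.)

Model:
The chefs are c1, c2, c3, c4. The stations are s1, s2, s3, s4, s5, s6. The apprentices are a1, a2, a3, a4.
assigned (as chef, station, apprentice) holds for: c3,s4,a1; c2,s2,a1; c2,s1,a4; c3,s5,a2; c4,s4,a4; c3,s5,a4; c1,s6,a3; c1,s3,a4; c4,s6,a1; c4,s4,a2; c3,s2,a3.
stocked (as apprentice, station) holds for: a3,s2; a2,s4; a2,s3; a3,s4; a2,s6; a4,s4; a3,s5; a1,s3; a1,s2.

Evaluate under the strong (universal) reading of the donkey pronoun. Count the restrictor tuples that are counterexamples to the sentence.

7

"him" takes "an apprentice" as antecedent and "it" takes "a station"; both are donkey pronouns co-varying with the restrictor.
Strong reading: for every (c,s,a) with assigned(c,s,a), stocked(a,s).
Restrictor triples: (c1,s3,a4)→stocked(a4,s3) ✗  (c1,s6,a3)→stocked(a3,s6) ✗  (c2,s1,a4)→stocked(a4,s1) ✗  (c2,s2,a1)→stocked(a1,s2) ✓  (c3,s2,a3)→stocked(a3,s2) ✓  (c3,s4,a1)→stocked(a1,s4) ✗  (c3,s5,a2)→stocked(a2,s5) ✗  (c3,s5,a4)→stocked(a4,s5) ✗  (c4,s4,a2)→stocked(a2,s4) ✓  (c4,s4,a4)→stocked(a4,s4) ✓  (c4,s6,a1)→stocked(a1,s6) ✗
Counterexamples (restrictor triples failing the scope): 7.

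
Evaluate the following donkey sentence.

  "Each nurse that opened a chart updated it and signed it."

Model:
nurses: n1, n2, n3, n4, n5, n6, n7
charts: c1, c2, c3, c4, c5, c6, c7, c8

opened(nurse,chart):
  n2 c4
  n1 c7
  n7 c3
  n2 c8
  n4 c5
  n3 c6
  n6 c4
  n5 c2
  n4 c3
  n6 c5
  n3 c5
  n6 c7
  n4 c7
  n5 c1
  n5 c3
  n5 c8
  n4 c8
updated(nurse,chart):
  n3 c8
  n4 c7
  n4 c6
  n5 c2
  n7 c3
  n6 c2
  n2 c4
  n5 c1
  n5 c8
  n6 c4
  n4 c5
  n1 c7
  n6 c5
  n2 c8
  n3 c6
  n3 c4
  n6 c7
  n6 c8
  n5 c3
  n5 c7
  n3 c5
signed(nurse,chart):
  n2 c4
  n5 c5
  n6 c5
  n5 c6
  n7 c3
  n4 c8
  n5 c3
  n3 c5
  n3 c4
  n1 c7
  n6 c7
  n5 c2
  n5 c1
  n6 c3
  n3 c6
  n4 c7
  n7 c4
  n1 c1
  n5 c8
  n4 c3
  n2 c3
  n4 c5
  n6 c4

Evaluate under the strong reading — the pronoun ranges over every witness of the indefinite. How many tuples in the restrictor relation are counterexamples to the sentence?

3

"it" takes "a chart" as antecedent — a donkey pronoun bound across the clause boundary.
Strong reading: for every (n,c) with opened(n,c), updated(n,c) ∧ signed(n,c).
Restrictor pairs: (n1,c7) ✓  (n2,c4) ✓  (n2,c8) ✗  (n3,c5) ✓  (n3,c6) ✓  (n4,c3) ✗  (n4,c5) ✓  (n4,c7) ✓  (n4,c8) ✗  (n5,c1) ✓  (n5,c2) ✓  (n5,c3) ✓  (n5,c8) ✓  (n6,c4) ✓  (n6,c5) ✓  (n6,c7) ✓  (n7,c3) ✓
Counterexamples (restrictor pairs failing the scope): 3.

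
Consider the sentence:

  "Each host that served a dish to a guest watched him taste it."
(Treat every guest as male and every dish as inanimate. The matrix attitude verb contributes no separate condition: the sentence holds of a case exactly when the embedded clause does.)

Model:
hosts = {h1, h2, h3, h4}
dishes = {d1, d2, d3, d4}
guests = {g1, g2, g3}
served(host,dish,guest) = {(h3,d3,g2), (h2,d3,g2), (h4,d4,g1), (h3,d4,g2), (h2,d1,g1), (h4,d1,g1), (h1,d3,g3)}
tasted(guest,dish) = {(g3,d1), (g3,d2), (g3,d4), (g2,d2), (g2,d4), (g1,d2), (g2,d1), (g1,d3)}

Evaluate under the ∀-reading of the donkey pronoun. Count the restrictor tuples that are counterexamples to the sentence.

6

"him" takes "a guest" as antecedent and "it" takes "a dish"; both are donkey pronouns co-varying with the restrictor.
Strong reading: for every (h,d,g) with served(h,d,g), tasted(g,d).
Restrictor triples: (h1,d3,g3)→tasted(g3,d3) ✗  (h2,d1,g1)→tasted(g1,d1) ✗  (h2,d3,g2)→tasted(g2,d3) ✗  (h3,d3,g2)→tasted(g2,d3) ✗  (h3,d4,g2)→tasted(g2,d4) ✓  (h4,d1,g1)→tasted(g1,d1) ✗  (h4,d4,g1)→tasted(g1,d4) ✗
Counterexamples (restrictor triples failing the scope): 6.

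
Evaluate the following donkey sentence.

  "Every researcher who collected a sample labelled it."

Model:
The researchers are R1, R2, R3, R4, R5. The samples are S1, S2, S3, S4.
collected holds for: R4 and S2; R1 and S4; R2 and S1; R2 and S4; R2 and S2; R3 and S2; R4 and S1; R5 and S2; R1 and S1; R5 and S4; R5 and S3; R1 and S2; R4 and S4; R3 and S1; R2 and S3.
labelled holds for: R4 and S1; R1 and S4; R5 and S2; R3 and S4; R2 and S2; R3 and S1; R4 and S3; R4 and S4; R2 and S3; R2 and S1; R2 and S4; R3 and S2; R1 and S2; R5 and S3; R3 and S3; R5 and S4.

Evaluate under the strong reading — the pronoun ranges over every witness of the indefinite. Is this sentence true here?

False

"it" takes "a sample" as antecedent — a donkey pronoun bound across the clause boundary.
Strong reading: for every (r,s) with collected(r,s), labelled(r,s).
Restrictor pairs: (R1,S1) ✗  (R1,S2) ✓  (R1,S4) ✓  (R2,S1) ✓  (R2,S2) ✓  (R2,S3) ✓  (R2,S4) ✓  (R3,S1) ✓  (R3,S2) ✓  (R4,S1) ✓  (R4,S2) ✗  (R4,S4) ✓  (R5,S2) ✓  (R5,S3) ✓  (R5,S4) ✓
Counterexample: (R1,S1) is in collected but fails the scope.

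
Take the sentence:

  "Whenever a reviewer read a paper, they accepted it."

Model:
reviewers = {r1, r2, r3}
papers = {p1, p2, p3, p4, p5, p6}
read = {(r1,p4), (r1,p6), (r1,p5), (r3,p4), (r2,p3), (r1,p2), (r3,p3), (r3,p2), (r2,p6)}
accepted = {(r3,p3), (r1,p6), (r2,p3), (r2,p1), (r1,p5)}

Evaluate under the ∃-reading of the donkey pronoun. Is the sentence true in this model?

True

"it" takes "a paper" as antecedent — a donkey pronoun bound across the clause boundary.
Weak reading: every reviewer r with some read-paper has at least one read-paper p such that accepted(r,p).
Per reviewer: r1:✓  r2:✓  r3:✓
Every reviewer in the restrictor has a witness.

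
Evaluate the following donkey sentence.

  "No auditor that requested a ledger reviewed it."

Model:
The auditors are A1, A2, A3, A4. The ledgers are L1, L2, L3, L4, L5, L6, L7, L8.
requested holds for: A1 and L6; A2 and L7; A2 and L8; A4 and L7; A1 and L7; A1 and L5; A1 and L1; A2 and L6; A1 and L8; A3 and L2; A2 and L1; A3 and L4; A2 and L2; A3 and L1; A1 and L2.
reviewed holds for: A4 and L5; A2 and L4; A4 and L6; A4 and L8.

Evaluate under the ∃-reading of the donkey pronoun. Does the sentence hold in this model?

True

"it" takes "a ledger" as antecedent — a donkey pronoun bound across the clause boundary.
Truth condition: for no (a,l) with requested(a,l) does reviewed(a,l) hold.
Restrictor pairs — does the scope hold? (A1,L1):fails  (A1,L2):fails  (A1,L5):fails  (A1,L6):fails  (A1,L7):fails  (A1,L8):fails  (A2,L1):fails  (A2,L2):fails  (A2,L6):fails  (A2,L7):fails  (A2,L8):fails  (A3,L1):fails  (A3,L2):fails  (A3,L4):fails  (A4,L7):fails
Scope holds for no restrictor pair, so the sentence is true.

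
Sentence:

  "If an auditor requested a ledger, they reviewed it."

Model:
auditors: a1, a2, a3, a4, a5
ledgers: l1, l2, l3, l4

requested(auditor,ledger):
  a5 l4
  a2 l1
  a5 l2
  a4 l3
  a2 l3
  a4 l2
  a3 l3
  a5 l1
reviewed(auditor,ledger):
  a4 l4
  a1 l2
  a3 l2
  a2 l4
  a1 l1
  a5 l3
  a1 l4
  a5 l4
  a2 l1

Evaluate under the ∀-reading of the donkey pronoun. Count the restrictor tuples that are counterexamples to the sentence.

"it" takes "a ledger" as antecedent — a donkey pronoun bound across the clause boundary.
Strong reading: for every (a,l) with requested(a,l), reviewed(a,l).
Restrictor pairs: (a2,l1) ✓  (a2,l3) ✗  (a3,l3) ✗  (a4,l2) ✗  (a4,l3) ✗  (a5,l1) ✗  (a5,l2) ✗  (a5,l4) ✓
Counterexamples (restrictor pairs failing the scope): 6.

6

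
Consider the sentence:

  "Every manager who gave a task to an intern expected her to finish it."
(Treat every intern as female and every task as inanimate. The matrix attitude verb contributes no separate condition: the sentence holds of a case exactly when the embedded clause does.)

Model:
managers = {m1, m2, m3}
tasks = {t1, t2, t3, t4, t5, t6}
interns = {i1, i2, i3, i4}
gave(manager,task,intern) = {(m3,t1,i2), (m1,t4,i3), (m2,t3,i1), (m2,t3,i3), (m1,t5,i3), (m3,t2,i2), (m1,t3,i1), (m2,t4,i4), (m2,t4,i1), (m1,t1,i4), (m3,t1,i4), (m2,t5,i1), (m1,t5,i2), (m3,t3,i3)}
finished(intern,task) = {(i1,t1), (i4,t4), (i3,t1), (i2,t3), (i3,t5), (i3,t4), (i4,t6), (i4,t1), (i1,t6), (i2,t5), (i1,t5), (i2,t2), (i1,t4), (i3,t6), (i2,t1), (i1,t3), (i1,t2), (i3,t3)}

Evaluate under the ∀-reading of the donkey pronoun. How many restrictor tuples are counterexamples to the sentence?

0

"her" takes "an intern" as antecedent and "it" takes "a task"; both are donkey pronouns co-varying with the restrictor.
Strong reading: for every (m,t,i) with gave(m,t,i), finished(i,t).
Restrictor triples: (m1,t1,i4)→finished(i4,t1) ✓  (m1,t3,i1)→finished(i1,t3) ✓  (m1,t4,i3)→finished(i3,t4) ✓  (m1,t5,i2)→finished(i2,t5) ✓  (m1,t5,i3)→finished(i3,t5) ✓  (m2,t3,i1)→finished(i1,t3) ✓  (m2,t3,i3)→finished(i3,t3) ✓  (m2,t4,i1)→finished(i1,t4) ✓  (m2,t4,i4)→finished(i4,t4) ✓  (m2,t5,i1)→finished(i1,t5) ✓  (m3,t1,i2)→finished(i2,t1) ✓  (m3,t1,i4)→finished(i4,t1) ✓  (m3,t2,i2)→finished(i2,t2) ✓  (m3,t3,i3)→finished(i3,t3) ✓
Counterexamples (restrictor triples failing the scope): 0.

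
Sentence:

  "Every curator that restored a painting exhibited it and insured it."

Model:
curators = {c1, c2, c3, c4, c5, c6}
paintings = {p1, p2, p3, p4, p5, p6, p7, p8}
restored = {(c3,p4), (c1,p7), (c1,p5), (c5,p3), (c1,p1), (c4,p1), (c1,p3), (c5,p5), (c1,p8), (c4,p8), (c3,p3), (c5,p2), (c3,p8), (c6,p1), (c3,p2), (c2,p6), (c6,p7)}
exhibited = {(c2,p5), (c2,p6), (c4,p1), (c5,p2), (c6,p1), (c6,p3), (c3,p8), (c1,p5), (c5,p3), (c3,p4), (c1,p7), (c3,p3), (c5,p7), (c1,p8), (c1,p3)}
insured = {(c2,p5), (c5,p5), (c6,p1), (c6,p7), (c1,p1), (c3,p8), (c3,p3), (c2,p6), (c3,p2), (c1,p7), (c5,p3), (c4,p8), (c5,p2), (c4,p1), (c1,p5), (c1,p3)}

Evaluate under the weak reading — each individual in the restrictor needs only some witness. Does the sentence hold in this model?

True

"it" takes "a painting" as antecedent — a donkey pronoun bound across the clause boundary.
Weak reading: every curator c with some restored-painting has at least one restored-painting p such that exhibited(c,p) ∧ insured(c,p).
Per curator: c1:✓  c2:✓  c3:✓  c4:✓  c5:✓  c6:✓
Every curator in the restrictor has a witness.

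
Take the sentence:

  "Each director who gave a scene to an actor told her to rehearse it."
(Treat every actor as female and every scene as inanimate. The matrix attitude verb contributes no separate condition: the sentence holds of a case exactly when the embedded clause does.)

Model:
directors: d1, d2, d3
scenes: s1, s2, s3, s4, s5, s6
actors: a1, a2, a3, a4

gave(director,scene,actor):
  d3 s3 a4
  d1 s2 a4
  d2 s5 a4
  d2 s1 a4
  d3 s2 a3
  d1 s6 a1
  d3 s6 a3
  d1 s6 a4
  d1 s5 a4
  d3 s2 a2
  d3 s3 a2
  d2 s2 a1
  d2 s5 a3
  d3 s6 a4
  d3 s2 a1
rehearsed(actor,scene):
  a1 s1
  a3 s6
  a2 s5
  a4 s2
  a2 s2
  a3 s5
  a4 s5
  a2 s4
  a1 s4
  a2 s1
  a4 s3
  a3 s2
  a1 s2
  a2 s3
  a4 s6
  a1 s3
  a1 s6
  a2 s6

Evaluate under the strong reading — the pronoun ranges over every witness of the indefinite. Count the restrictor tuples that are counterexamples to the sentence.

1

"her" takes "an actor" as antecedent and "it" takes "a scene"; both are donkey pronouns co-varying with the restrictor.
Strong reading: for every (d,s,a) with gave(d,s,a), rehearsed(a,s).
Restrictor triples: (d1,s2,a4)→rehearsed(a4,s2) ✓  (d1,s5,a4)→rehearsed(a4,s5) ✓  (d1,s6,a1)→rehearsed(a1,s6) ✓  (d1,s6,a4)→rehearsed(a4,s6) ✓  (d2,s1,a4)→rehearsed(a4,s1) ✗  (d2,s2,a1)→rehearsed(a1,s2) ✓  (d2,s5,a3)→rehearsed(a3,s5) ✓  (d2,s5,a4)→rehearsed(a4,s5) ✓  (d3,s2,a1)→rehearsed(a1,s2) ✓  (d3,s2,a2)→rehearsed(a2,s2) ✓  (d3,s2,a3)→rehearsed(a3,s2) ✓  (d3,s3,a2)→rehearsed(a2,s3) ✓  (d3,s3,a4)→rehearsed(a4,s3) ✓  (d3,s6,a3)→rehearsed(a3,s6) ✓  (d3,s6,a4)→rehearsed(a4,s6) ✓
Counterexamples (restrictor triples failing the scope): 1.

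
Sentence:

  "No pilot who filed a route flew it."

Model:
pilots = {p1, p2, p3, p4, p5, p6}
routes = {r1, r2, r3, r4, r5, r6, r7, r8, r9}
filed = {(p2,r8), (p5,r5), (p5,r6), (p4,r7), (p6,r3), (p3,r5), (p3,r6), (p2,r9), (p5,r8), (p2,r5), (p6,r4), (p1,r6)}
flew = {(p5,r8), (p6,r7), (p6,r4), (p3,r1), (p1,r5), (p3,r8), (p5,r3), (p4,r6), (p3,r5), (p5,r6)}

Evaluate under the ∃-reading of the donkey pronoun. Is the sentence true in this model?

False

"it" takes "a route" as antecedent — a donkey pronoun bound across the clause boundary.
Truth condition: for no (p,r) with filed(p,r) does flew(p,r) hold.
Restrictor pairs — does the scope hold? (p1,r6):fails  (p2,r5):fails  (p2,r8):fails  (p2,r9):fails  (p3,r5):holds  (p3,r6):fails  (p4,r7):fails  (p5,r5):fails  (p5,r6):holds  (p5,r8):holds  (p6,r3):fails  (p6,r4):holds
Scope holds for 4 pair(s), so the sentence is false.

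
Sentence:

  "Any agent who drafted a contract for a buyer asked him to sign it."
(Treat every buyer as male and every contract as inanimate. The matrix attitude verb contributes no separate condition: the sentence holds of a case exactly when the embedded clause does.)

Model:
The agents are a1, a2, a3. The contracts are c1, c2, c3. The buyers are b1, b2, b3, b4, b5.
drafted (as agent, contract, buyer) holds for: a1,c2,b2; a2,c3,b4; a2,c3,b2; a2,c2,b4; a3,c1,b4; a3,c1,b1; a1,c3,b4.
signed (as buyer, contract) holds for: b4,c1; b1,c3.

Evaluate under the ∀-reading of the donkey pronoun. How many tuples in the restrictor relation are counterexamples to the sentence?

6

"him" takes "a buyer" as antecedent and "it" takes "a contract"; both are donkey pronouns co-varying with the restrictor.
Strong reading: for every (a,c,b) with drafted(a,c,b), signed(b,c).
Restrictor triples: (a1,c2,b2)→signed(b2,c2) ✗  (a1,c3,b4)→signed(b4,c3) ✗  (a2,c2,b4)→signed(b4,c2) ✗  (a2,c3,b2)→signed(b2,c3) ✗  (a2,c3,b4)→signed(b4,c3) ✗  (a3,c1,b1)→signed(b1,c1) ✗  (a3,c1,b4)→signed(b4,c1) ✓
Counterexamples (restrictor triples failing the scope): 6.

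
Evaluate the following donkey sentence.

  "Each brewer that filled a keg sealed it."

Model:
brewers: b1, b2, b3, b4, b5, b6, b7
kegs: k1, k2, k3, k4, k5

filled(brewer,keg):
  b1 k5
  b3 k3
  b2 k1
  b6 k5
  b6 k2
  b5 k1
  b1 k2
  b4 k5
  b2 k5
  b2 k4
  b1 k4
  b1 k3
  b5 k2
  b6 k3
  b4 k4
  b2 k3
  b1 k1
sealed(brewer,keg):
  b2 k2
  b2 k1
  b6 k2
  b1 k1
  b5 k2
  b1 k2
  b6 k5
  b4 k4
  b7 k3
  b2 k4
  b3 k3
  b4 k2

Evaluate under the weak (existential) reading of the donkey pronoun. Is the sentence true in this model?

"it" takes "a keg" as antecedent — a donkey pronoun bound across the clause boundary.
Weak reading: every brewer b with some filled-keg has at least one filled-keg k such that sealed(b,k).
Per brewer: b1:✓  b2:✓  b3:✓  b4:✓  b5:✓  b6:✓
Every brewer in the restrictor has a witness.

True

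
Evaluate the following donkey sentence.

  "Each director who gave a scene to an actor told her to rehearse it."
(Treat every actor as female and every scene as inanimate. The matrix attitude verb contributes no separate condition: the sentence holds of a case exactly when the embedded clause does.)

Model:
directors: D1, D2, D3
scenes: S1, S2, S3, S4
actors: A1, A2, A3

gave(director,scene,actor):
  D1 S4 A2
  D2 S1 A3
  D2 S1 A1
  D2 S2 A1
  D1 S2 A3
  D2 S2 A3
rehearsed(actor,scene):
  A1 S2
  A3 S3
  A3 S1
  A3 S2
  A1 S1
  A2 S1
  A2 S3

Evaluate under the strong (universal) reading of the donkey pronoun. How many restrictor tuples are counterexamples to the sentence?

1

"her" takes "an actor" as antecedent and "it" takes "a scene"; both are donkey pronouns co-varying with the restrictor.
Strong reading: for every (d,s,a) with gave(d,s,a), rehearsed(a,s).
Restrictor triples: (D1,S2,A3)→rehearsed(A3,S2) ✓  (D1,S4,A2)→rehearsed(A2,S4) ✗  (D2,S1,A1)→rehearsed(A1,S1) ✓  (D2,S1,A3)→rehearsed(A3,S1) ✓  (D2,S2,A1)→rehearsed(A1,S2) ✓  (D2,S2,A3)→rehearsed(A3,S2) ✓
Counterexamples (restrictor triples failing the scope): 1.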